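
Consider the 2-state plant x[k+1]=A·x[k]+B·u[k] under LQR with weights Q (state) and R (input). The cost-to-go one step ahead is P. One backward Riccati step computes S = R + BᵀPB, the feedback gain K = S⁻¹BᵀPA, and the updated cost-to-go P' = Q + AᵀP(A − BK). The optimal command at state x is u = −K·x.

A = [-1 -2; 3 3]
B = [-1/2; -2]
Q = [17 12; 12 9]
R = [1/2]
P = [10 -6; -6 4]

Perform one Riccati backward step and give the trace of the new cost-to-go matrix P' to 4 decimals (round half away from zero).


BᵀP = [7.0000 -5.0000]
S = R + BᵀPB = [1/2] + [6.5000] = [7.0000]
BᵀPA = [-22.0000 -29.0000]
K = S⁻¹·BᵀPA = [-3.1429 -4.1429]
A−BK = [-2.5714 -4.0714; -3.2857 -5.2857]
AᵀP(A−BK) = [12.8571 18.8571; 18.8571 27.8571]
P' = Q + AᵀP(A−BK) = [29.8571 30.8571; 30.8571 36.8571]
tr(P') = 66.7143

66.7143


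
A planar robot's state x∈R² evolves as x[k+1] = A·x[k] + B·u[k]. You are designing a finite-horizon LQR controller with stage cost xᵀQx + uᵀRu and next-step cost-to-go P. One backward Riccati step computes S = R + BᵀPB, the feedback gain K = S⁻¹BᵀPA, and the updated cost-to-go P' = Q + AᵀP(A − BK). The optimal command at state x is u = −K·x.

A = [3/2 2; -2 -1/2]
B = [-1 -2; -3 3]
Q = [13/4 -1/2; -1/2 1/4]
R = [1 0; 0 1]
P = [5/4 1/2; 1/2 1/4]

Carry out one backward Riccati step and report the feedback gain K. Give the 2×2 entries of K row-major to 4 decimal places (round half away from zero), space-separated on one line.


BᵀP = [-2.7500 -1.2500; -1.0000 -0.2500]
S = R + BᵀPB = [1 0; 0 1] + [6.5000 1.7500; 1.7500 1.2500] = [7.5000 1.7500; 1.7500 2.2500]
BᵀPA = [-1.6250 -4.8750; -1.0000 -1.8750]
K = S⁻¹·BᵀPA = [-0.1380 -0.5566; -0.3371 -0.4005]
A−BK = [0.6878 0.6425; -1.4027 -0.9683]
AᵀP(A−BK) = [0.2511 0.3201; 0.3201 0.5984]
P' = Q + AᵀP(A−BK) = [3.5011 -0.1799; -0.1799 0.8484]
tr(P') = 4.3495

-0.1380 -0.5566 -0.3371 -0.4005


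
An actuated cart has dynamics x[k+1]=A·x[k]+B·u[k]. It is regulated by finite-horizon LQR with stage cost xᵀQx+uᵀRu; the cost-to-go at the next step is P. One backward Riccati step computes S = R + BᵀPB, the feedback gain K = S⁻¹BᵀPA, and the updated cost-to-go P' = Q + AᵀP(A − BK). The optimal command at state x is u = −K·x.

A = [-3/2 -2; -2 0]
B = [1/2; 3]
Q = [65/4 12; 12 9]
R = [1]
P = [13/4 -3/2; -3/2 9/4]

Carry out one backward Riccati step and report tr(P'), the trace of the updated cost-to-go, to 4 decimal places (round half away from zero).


40.3149

BᵀP = [-2.8750 6.0000]
S = R + BᵀPB = [1] + [16.5625] = [17.5625]
BᵀPA = [-7.6875 5.7500]
K = S⁻¹·BᵀPA = [-0.4377 0.3274]
A−BK = [-1.2811 -2.1637; -0.6868 -0.9822]
AᵀP(A−BK) = [3.9475 6.2669; 6.2669 11.1174]
P' = Q + AᵀP(A−BK) = [20.1975 18.2669; 18.2669 20.1174]
tr(P') = 40.3149


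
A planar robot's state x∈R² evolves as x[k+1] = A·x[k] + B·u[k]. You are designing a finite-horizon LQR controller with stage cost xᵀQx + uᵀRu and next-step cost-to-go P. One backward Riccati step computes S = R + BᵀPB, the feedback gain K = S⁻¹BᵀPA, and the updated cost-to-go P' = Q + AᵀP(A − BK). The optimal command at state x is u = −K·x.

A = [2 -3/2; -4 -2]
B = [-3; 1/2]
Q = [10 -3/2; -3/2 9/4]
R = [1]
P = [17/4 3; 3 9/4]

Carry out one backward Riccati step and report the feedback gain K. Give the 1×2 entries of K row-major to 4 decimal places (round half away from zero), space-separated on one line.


0.2921 1.0588

BᵀP = [-11.2500 -7.8750]
S = R + BᵀPB = [1] + [29.8125] = [30.8125]
BᵀPA = [9.0000 32.6250]
K = S⁻¹·BᵀPA = [0.2921 1.0588]
A−BK = [2.8763 1.6765; -4.1460 -2.5294]
AᵀP(A−BK) = [2.3712 1.7206; 1.7206 2.0184]
P' = Q + AᵀP(A−BK) = [12.3712 0.2206; 0.2206 4.2684]
tr(P') = 16.6396


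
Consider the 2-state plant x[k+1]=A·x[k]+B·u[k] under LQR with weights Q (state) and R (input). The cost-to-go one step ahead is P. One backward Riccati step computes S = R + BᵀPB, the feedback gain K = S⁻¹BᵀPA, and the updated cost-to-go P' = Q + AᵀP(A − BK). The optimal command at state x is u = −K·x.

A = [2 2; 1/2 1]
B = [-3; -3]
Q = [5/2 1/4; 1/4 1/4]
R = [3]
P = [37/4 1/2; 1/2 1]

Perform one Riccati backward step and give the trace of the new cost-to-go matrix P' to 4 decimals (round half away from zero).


7.5270

BᵀP = [-29.2500 -4.5000]
S = R + BᵀPB = [3] + [101.2500] = [104.2500]
BᵀPA = [-60.7500 -63.0000]
K = S⁻¹·BᵀPA = [-0.5827 -0.6043]
A−BK = [0.2518 0.1871; -1.2482 -0.8129]
AᵀP(A−BK) = [2.8489 2.2878; 2.2878 1.9281]
P' = Q + AᵀP(A−BK) = [5.3489 2.5378; 2.5378 2.1781]
tr(P') = 7.5270


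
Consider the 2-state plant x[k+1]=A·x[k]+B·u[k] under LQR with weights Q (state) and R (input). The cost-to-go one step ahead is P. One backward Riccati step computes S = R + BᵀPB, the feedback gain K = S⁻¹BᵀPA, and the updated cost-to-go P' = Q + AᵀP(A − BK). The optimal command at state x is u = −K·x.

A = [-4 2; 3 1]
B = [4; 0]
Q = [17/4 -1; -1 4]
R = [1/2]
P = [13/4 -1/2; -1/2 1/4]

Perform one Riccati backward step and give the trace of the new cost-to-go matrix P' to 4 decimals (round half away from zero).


10.7024

BᵀP = [13.0000 -2.0000]
S = R + BᵀPB = [1/2] + [52.0000] = [52.5000]
BᵀPA = [-58.0000 24.0000]
K = S⁻¹·BᵀPA = [-1.1048 0.4571]
A−BK = [0.4190 0.1714; 3.0000 1.0000]
AᵀP(A−BK) = [2.1738 0.2643; 0.2643 0.2786]
P' = Q + AᵀP(A−BK) = [6.4238 -0.7357; -0.7357 4.2786]
tr(P') = 10.7024


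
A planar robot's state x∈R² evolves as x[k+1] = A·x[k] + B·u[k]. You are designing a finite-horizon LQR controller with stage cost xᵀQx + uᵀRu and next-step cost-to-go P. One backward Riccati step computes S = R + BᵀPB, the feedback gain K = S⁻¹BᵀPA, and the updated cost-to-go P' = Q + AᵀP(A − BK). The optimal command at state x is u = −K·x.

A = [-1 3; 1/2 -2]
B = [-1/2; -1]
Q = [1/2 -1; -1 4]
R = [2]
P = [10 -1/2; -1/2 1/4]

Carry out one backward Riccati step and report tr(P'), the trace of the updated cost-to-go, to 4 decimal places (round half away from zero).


BᵀP = [-4.5000 0.0000]
S = R + BᵀPB = [2] + [2.2500] = [4.2500]
BᵀPA = [4.5000 -13.5000]
K = S⁻¹·BᵀPA = [1.0588 -3.1765]
A−BK = [-0.4706 1.4118; 1.5588 -5.1765]
AᵀP(A−BK) = [5.7978 -17.7059; -17.7059 54.1176]
P' = Q + AᵀP(A−BK) = [6.2978 -18.7059; -18.7059 58.1176]
tr(P') = 64.4154

64.4154


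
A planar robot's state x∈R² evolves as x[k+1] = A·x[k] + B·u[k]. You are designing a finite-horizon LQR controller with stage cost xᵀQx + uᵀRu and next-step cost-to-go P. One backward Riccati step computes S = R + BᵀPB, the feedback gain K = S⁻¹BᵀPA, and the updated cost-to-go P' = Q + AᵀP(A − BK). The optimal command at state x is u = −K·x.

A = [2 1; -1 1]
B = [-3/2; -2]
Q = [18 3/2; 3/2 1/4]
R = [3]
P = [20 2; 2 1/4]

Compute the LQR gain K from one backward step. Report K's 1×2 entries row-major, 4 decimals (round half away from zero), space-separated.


BᵀP = [-34.0000 -3.5000]
S = R + BᵀPB = [3] + [58.0000] = [61.0000]
BᵀPA = [-64.5000 -37.5000]
K = S⁻¹·BᵀPA = [-1.0574 -0.6148]
A−BK = [0.4139 0.0779; -3.1148 -0.2295]
AᵀP(A−BK) = [4.0492 2.0984; 2.0984 1.1967]
P' = Q + AᵀP(A−BK) = [22.0492 3.5984; 3.5984 1.4467]
tr(P') = 23.4959

-1.0574 -0.6148


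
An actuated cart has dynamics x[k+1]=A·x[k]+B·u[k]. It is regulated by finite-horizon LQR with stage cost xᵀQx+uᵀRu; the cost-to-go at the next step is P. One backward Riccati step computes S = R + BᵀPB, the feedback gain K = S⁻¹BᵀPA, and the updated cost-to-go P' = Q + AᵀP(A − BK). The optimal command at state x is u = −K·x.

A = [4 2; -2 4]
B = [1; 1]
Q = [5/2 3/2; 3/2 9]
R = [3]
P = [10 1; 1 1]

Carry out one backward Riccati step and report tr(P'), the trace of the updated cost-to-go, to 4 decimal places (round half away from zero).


75.2500

BᵀP = [11.0000 2.0000]
S = R + BᵀPB = [3] + [13.0000] = [16.0000]
BᵀPA = [40.0000 30.0000]
K = S⁻¹·BᵀPA = [2.5000 1.8750]
A−BK = [1.5000 0.1250; -4.5000 2.1250]
AᵀP(A−BK) = [48.0000 9.0000; 9.0000 15.7500]
P' = Q + AᵀP(A−BK) = [50.5000 10.5000; 10.5000 24.7500]
tr(P') = 75.2500


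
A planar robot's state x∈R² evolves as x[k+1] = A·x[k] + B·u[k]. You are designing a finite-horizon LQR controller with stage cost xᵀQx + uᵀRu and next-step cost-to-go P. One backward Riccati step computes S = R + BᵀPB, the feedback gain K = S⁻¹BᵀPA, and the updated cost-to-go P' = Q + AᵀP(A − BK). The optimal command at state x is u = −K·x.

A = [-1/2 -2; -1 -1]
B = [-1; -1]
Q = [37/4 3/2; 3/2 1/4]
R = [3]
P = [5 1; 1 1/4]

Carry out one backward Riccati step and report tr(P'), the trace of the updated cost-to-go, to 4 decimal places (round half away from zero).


BᵀP = [-6.0000 -1.2500]
S = R + BᵀPB = [3] + [7.2500] = [10.2500]
BᵀPA = [4.2500 13.2500]
K = S⁻¹·BᵀPA = [0.4146 1.2927]
A−BK = [-0.0854 -0.7073; -0.5854 0.2927]
AᵀP(A−BK) = [0.7378 2.2561; 2.2561 7.1220]
P' = Q + AᵀP(A−BK) = [9.9878 3.7561; 3.7561 7.3720]
tr(P') = 17.3598

17.3598


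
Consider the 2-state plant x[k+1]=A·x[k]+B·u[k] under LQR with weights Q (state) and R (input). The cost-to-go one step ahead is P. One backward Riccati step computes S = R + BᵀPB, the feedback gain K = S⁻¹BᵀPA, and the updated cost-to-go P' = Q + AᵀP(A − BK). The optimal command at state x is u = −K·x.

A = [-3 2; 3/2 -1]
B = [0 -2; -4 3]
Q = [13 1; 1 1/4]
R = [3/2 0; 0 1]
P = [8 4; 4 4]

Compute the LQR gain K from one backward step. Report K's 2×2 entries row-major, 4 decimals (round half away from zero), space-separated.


BᵀP = [-16.0000 -16.0000; -4.0000 4.0000]
S = R + BᵀPB = [3/2 0; 0 1] + [64.0000 -16.0000; -16.0000 20.0000] = [65.5000 -16.0000; -16.0000 21.0000]
BᵀPA = [24.0000 -16.0000; 18.0000 -12.0000]
K = S⁻¹·BᵀPA = [0.7075 -0.4716; 1.3962 -0.9308]
A−BK = [-0.2077 0.1385; 0.1414 -0.0942]
AᵀP(A−BK) = [2.8901 -1.9268; -1.9268 1.2845]
P' = Q + AᵀP(A−BK) = [15.8901 -0.9268; -0.9268 1.5345]
tr(P') = 17.4246

0.7075 -0.4716 1.3962 -0.9308


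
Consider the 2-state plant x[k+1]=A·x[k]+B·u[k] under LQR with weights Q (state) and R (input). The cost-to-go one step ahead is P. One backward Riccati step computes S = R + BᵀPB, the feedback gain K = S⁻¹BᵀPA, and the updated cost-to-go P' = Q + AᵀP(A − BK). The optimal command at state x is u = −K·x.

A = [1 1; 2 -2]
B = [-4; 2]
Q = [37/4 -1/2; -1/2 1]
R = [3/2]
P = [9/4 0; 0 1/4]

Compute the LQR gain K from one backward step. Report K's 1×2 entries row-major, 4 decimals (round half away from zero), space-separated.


-0.2078 -0.2597

BᵀP = [-9.0000 0.5000]
S = R + BᵀPB = [3/2] + [37.0000] = [38.5000]
BᵀPA = [-8.0000 -10.0000]
K = S⁻¹·BᵀPA = [-0.2078 -0.2597]
A−BK = [0.1688 -0.0390; 2.4156 -1.4805]
AᵀP(A−BK) = [1.5877 -0.8279; -0.8279 0.6526]
P' = Q + AᵀP(A−BK) = [10.8377 -1.3279; -1.3279 1.6526]
tr(P') = 12.4903


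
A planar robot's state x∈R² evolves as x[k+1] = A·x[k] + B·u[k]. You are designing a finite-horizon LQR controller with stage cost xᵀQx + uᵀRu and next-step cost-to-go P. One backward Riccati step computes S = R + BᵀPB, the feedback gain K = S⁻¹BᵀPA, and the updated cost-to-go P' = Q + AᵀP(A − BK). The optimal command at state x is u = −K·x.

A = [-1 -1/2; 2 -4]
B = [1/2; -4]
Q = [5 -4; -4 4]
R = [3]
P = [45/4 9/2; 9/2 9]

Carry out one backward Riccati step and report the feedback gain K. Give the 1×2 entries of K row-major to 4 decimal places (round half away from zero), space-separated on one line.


BᵀP = [-12.3750 -33.7500]
S = R + BᵀPB = [3] + [128.8125] = [131.8125]
BᵀPA = [-55.1250 141.1875]
K = S⁻¹·BᵀPA = [-0.4182 1.0711]
A−BK = [-0.7909 -1.0356; 0.3272 0.2845]
AᵀP(A−BK) = [6.1963 6.1707; 6.1707 13.5832]
P' = Q + AᵀP(A−BK) = [11.1963 2.1707; 2.1707 17.5832]
tr(P') = 28.7795

-0.4182 1.0711


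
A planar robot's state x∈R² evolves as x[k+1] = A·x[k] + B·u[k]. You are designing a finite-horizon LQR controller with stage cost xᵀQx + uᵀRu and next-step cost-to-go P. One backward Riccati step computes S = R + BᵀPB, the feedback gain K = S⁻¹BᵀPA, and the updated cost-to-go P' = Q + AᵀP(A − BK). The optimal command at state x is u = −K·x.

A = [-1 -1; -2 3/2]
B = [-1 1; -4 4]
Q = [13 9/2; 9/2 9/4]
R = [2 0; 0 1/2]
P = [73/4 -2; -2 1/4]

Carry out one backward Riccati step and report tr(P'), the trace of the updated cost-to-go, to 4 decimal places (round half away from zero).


BᵀP = [-10.2500 1.0000; 10.2500 -1.0000]
S = R + BᵀPB = [2 0; 0 1/2] + [6.2500 -6.2500; -6.2500 6.2500] = [8.2500 -6.2500; -6.2500 6.7500]
BᵀPA = [8.2500 11.7500; -8.2500 -11.7500]
K = S⁻¹·BᵀPA = [0.2481 0.3534; -0.9925 -1.4135]
A−BK = [0.2406 0.7669; 2.9624 8.5677]
AᵀP(A−BK) = [1.0150 1.9229; 1.9229 4.0512]
P' = Q + AᵀP(A−BK) = [14.0150 6.4229; 6.4229 6.3012]
tr(P') = 20.3163

20.3163


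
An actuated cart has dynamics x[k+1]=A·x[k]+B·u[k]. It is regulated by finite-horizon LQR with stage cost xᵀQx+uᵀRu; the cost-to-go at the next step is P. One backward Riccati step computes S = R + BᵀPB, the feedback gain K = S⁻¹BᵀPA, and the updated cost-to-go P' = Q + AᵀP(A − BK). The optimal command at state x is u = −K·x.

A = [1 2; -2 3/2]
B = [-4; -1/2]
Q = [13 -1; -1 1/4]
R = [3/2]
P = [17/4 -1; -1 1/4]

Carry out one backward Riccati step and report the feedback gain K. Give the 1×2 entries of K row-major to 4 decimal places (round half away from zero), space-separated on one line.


-0.3699 -0.4147

BᵀP = [-16.5000 3.8750]
S = R + BᵀPB = [3/2] + [64.0625] = [65.5625]
BᵀPA = [-24.2500 -27.1875]
K = S⁻¹·BᵀPA = [-0.3699 -0.4147]
A−BK = [-0.4795 0.3413; -2.1849 1.2927]
AᵀP(A−BK) = [0.2805 0.1940; 0.1940 0.2884]
P' = Q + AᵀP(A−BK) = [13.2805 -0.8060; -0.8060 0.5384]
tr(P') = 13.8189


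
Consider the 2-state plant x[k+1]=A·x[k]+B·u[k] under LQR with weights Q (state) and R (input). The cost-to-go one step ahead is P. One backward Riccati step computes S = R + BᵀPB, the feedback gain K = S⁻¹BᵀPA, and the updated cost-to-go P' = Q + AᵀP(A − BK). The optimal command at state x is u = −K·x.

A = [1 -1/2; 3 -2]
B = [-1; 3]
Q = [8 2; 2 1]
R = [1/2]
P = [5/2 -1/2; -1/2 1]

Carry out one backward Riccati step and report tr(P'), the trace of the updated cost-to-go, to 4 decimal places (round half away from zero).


16.6417

BᵀP = [-4.0000 3.5000]
S = R + BᵀPB = [1/2] + [14.5000] = [15.0000]
BᵀPA = [6.5000 -5.0000]
K = S⁻¹·BᵀPA = [0.4333 -0.3333]
A−BK = [1.4333 -0.8333; 1.7000 -1.0000]
AᵀP(A−BK) = [5.6833 -3.3333; -3.3333 1.9583]
P' = Q + AᵀP(A−BK) = [13.6833 -1.3333; -1.3333 2.9583]
tr(P') = 16.6417


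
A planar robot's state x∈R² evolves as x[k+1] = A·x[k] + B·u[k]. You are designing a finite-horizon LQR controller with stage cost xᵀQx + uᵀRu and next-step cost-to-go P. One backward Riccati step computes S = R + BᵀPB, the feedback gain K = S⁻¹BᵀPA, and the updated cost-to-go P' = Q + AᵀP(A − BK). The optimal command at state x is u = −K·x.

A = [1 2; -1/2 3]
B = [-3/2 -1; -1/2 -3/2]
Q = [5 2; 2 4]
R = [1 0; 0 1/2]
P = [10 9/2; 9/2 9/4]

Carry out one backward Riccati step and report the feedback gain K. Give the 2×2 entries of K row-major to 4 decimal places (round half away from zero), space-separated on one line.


BᵀP = [-17.2500 -7.8750; -16.7500 -7.8750]
S = R + BᵀPB = [1 0; 0 1/2] + [29.8125 29.0625; 29.0625 28.5625] = [30.8125 29.0625; 29.0625 29.0625]
BᵀPA = [-13.3125 -58.1250; -12.8125 -57.1250]
K = S⁻¹·BᵀPA = [-0.2857 -0.5714; -0.1551 -1.3942]
A−BK = [0.4163 -0.2513; -0.8756 0.6230]
AᵀP(A−BK) = [0.2711 0.1551; 0.1551 1.3942]
P' = Q + AᵀP(A−BK) = [5.2711 2.1551; 2.1551 5.3942]
tr(P') = 10.6653

-0.2857 -0.5714 -0.1551 -1.3942


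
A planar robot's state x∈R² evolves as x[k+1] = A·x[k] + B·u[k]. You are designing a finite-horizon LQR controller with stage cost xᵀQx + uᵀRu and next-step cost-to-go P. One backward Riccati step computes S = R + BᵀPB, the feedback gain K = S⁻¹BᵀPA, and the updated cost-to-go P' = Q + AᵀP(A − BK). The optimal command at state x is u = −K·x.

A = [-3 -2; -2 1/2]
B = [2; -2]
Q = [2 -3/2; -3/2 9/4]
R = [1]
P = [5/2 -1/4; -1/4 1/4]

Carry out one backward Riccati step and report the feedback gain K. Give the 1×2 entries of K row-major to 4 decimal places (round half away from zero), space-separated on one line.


-1.0357 -0.8214

BᵀP = [5.5000 -1.0000]
S = R + BᵀPB = [1] + [13.0000] = [14.0000]
BᵀPA = [-14.5000 -11.5000]
K = S⁻¹·BᵀPA = [-1.0357 -0.8214]
A−BK = [-0.9286 -0.3571; -4.0714 -1.1429]
AᵀP(A−BK) = [5.4821 2.2143; 2.2143 1.1161]
P' = Q + AᵀP(A−BK) = [7.4821 0.7143; 0.7143 3.3661]
tr(P') = 10.8482


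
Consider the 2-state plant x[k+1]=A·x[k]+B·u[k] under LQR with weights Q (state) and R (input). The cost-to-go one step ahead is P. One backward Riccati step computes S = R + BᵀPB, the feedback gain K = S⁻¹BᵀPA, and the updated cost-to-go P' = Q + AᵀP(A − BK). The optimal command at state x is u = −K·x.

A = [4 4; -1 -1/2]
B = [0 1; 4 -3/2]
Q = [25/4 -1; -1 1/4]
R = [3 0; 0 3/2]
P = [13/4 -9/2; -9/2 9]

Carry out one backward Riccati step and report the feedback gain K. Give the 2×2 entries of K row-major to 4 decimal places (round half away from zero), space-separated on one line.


0.0379 0.1325 1.5773 1.5205

BᵀP = [-18.0000 36.0000; 10.0000 -18.0000]
S = R + BᵀPB = [3 0; 0 3/2] + [144.0000 -72.0000; -72.0000 37.0000] = [147.0000 -72.0000; -72.0000 38.5000]
BᵀPA = [-108.0000 -90.0000; 58.0000 49.0000]
K = S⁻¹·BᵀPA = [0.0379 0.1325; 1.5773 1.5205]
A−BK = [2.4227 2.4795; 1.2145 1.2508]
AᵀP(A−BK) = [9.6057 9.6199; 9.6199 9.6696]
P' = Q + AᵀP(A−BK) = [15.8557 8.6199; 8.6199 9.9196]
tr(P') = 25.7752


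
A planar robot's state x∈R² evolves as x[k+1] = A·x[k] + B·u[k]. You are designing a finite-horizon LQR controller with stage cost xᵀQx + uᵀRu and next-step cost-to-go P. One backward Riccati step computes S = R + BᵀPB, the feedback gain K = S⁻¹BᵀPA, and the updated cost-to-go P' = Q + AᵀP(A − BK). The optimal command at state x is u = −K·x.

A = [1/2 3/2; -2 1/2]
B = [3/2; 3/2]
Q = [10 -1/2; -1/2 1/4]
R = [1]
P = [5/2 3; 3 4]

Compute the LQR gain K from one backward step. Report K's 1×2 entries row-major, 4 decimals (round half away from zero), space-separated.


-0.5794 0.6052

BᵀP = [8.2500 10.5000]
S = R + BᵀPB = [1] + [28.1250] = [29.1250]
BᵀPA = [-16.8750 17.6250]
K = S⁻¹·BᵀPA = [-0.5794 0.6052]
A−BK = [1.3691 0.5923; -1.1309 -0.4077]
AᵀP(A−BK) = [0.8476 -0.1631; -0.1631 0.4592]
P' = Q + AᵀP(A−BK) = [10.8476 -0.6631; -0.6631 0.7092]
tr(P') = 11.5569


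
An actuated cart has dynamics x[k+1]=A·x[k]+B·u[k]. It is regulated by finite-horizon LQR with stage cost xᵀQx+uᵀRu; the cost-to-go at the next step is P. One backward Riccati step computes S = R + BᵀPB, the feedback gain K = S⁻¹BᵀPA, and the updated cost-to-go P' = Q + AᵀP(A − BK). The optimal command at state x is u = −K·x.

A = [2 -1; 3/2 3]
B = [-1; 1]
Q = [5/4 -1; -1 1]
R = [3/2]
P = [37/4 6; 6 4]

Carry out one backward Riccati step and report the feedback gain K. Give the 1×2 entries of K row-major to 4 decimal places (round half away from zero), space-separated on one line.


-3.4545 -1.0000

BᵀP = [-3.2500 -2.0000]
S = R + BᵀPB = [3/2] + [1.2500] = [2.7500]
BᵀPA = [-9.5000 -2.7500]
K = S⁻¹·BᵀPA = [-3.4545 -1.0000]
A−BK = [-1.4545 -2.0000; 4.9545 4.0000]
AᵀP(A−BK) = [49.1818 17.0000; 17.0000 6.5000]
P' = Q + AᵀP(A−BK) = [50.4318 16.0000; 16.0000 7.5000]
tr(P') = 57.9318


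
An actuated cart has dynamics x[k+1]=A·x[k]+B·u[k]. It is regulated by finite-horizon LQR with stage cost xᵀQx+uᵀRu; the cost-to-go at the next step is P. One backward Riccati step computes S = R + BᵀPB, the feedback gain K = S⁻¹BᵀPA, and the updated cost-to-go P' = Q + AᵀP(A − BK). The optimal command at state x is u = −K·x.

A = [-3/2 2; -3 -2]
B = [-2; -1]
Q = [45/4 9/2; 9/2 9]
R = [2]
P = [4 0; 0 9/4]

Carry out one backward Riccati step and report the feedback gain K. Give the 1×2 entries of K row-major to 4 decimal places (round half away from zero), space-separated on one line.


0.9259 -0.5679

BᵀP = [-8.0000 -2.2500]
S = R + BᵀPB = [2] + [18.2500] = [20.2500]
BᵀPA = [18.7500 -11.5000]
K = S⁻¹·BᵀPA = [0.9259 -0.5679]
A−BK = [0.3519 0.8642; -2.0741 -2.5679]
AᵀP(A−BK) = [11.8889 12.1481; 12.1481 18.4691]
P' = Q + AᵀP(A−BK) = [23.1389 16.6481; 16.6481 27.4691]
tr(P') = 50.6080


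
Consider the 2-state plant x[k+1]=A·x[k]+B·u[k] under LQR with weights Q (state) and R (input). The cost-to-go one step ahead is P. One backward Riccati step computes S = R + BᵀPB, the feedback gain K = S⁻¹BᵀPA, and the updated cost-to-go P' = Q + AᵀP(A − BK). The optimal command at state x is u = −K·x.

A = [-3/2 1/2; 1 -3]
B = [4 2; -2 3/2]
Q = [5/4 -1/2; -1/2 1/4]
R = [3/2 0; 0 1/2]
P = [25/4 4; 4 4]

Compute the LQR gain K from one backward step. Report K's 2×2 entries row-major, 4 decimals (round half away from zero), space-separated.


BᵀP = [17.0000 8.0000; 18.5000 14.0000]
S = R + BᵀPB = [3/2 0; 0 1/2] + [52.0000 46.0000; 46.0000 58.0000] = [53.5000 46.0000; 46.0000 58.5000]
BᵀPA = [-17.5000 -15.5000; -13.7500 -32.7500]
K = S⁻¹·BᵀPA = [-0.3859 0.5916; 0.0684 -1.0250]
A−BK = [-0.0931 0.1836; 0.1255 -0.2792]
AᵀP(A−BK) = [0.2495 -0.4284; -0.4284 1.1628]
P' = Q + AᵀP(A−BK) = [1.4995 -0.9284; -0.9284 1.4128]
tr(P') = 2.9122

-0.3859 0.5916 0.0684 -1.0250


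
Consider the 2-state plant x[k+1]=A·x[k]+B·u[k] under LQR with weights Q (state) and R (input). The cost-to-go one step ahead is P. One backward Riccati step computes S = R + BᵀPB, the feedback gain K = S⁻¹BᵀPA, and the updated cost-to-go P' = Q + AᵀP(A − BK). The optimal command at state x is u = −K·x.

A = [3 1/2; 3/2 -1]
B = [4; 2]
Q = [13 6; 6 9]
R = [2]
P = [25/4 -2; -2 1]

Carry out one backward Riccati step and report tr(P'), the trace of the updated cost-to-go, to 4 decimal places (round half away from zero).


BᵀP = [21.0000 -6.0000]
S = R + BᵀPB = [2] + [72.0000] = [74.0000]
BᵀPA = [54.0000 16.5000]
K = S⁻¹·BᵀPA = [0.7297 0.2230]
A−BK = [0.0811 -0.3919; 0.0405 -1.4459]
AᵀP(A−BK) = [1.0946 0.3345; 0.3345 0.8834]
P' = Q + AᵀP(A−BK) = [14.0946 6.3345; 6.3345 9.8834]
tr(P') = 23.9780

23.9780


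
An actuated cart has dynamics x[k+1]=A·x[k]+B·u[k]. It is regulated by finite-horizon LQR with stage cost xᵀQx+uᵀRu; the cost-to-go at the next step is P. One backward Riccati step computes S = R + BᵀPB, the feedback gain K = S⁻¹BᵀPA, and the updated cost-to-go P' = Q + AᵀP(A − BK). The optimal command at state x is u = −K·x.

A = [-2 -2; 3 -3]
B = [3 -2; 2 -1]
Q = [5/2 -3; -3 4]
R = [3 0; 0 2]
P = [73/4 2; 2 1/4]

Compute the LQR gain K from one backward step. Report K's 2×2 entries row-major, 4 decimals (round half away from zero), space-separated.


BᵀP = [58.7500 6.5000; -38.5000 -4.2500]
S = R + BᵀPB = [3 0; 0 2] + [189.2500 -124.0000; -124.0000 81.2500] = [192.2500 -124.0000; -124.0000 83.2500]
BᵀPA = [-98.0000 -137.0000; 64.2500 89.7500]
K = S⁻¹·BᵀPA = [-0.3045 -0.4393; 0.3182 0.4237]
A−BK = [-0.4501 0.1654; 3.9272 -1.6976]
AᵀP(A−BK) = [0.9631 0.4729; 0.4729 1.0347]
P' = Q + AᵀP(A−BK) = [3.4631 -2.5271; -2.5271 5.0347]
tr(P') = 8.4978

-0.3045 -0.4393 0.3182 0.4237


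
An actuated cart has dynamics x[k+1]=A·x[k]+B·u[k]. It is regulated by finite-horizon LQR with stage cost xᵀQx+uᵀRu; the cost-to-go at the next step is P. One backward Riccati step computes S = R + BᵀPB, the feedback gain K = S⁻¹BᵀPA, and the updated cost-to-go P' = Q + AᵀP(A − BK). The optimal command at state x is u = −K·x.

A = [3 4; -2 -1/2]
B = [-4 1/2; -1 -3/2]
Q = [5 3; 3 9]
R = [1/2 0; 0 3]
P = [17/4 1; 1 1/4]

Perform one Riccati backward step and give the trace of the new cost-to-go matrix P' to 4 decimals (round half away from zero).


14.7204

BᵀP = [-18.0000 -4.2500; 0.6250 0.1250]
S = R + BᵀPB = [1/2 0; 0 3] + [76.2500 -2.6250; -2.6250 0.1250] = [76.7500 -2.6250; -2.6250 3.1250]
BᵀPA = [-45.5000 -69.8750; 1.6250 2.4375]
K = S⁻¹·BᵀPA = [-0.5921 -0.9099; 0.0227 0.0157]
A−BK = [0.6204 0.3526; -2.5581 -1.3863]
AᵀP(A−BK) = [0.2745 0.3247; 0.3247 0.4459]
P' = Q + AᵀP(A−BK) = [5.2745 3.3247; 3.3247 9.4459]
tr(P') = 14.7204


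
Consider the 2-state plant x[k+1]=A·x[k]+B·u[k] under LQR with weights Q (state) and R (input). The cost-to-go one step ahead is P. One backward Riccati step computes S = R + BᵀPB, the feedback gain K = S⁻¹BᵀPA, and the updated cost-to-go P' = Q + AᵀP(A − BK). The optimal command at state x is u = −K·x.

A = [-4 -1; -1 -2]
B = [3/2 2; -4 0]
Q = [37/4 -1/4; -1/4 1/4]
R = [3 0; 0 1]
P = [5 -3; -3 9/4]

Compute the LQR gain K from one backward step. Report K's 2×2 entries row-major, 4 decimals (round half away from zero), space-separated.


BᵀP = [19.5000 -13.5000; 10.0000 -6.0000]
S = R + BᵀPB = [3 0; 0 1] + [83.2500 39.0000; 39.0000 20.0000] = [86.2500 39.0000; 39.0000 21.0000]
BᵀPA = [-64.5000 7.5000; -34.0000 2.0000]
K = S⁻¹·BᵀPA = [-0.0982 0.2739; -1.4367 -0.4134]
A−BK = [-0.9793 -0.5840; -1.3928 -0.9044]
AᵀP(A−BK) = [3.0691 1.1098; 1.1098 0.7726]
P' = Q + AᵀP(A−BK) = [12.3191 0.8598; 0.8598 1.0226]
tr(P') = 13.3417

-0.0982 0.2739 -1.4367 -0.4134


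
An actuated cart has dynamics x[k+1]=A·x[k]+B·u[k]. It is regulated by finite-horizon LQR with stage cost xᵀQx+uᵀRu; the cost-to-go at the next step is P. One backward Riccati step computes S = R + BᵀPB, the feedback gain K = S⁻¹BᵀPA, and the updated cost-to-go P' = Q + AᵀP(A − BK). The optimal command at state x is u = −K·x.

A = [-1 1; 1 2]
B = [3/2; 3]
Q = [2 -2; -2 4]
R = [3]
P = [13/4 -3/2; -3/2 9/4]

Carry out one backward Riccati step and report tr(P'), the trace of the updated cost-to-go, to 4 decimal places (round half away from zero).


14.6016

BᵀP = [0.3750 4.5000]
S = R + BᵀPB = [3] + [14.0625] = [17.0625]
BᵀPA = [4.1250 9.3750]
K = S⁻¹·BᵀPA = [0.2418 0.5495]
A−BK = [-1.3626 0.1758; 0.2747 0.3516]
AᵀP(A−BK) = [7.5027 0.4835; 0.4835 1.0989]
P' = Q + AᵀP(A−BK) = [9.5027 -1.5165; -1.5165 5.0989]
tr(P') = 14.6016


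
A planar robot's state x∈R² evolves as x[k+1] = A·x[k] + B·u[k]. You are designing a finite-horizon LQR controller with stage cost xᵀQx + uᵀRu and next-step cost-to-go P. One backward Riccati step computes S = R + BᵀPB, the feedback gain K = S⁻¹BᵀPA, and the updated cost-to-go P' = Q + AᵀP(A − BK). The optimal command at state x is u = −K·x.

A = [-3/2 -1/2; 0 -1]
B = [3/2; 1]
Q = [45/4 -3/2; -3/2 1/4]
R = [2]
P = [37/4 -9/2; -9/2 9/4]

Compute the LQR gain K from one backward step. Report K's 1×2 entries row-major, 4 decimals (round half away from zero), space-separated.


-1.2162 -0.0162

BᵀP = [9.3750 -4.5000]
S = R + BᵀPB = [2] + [9.5625] = [11.5625]
BᵀPA = [-14.0625 -0.1875]
K = S⁻¹·BᵀPA = [-1.2162 -0.0162]
A−BK = [0.3243 -0.4757; 1.2162 -0.9838]
AᵀP(A−BK) = [3.7095 -0.0405; -0.0405 0.0595]
P' = Q + AᵀP(A−BK) = [14.9595 -1.5405; -1.5405 0.3095]
tr(P') = 15.2689


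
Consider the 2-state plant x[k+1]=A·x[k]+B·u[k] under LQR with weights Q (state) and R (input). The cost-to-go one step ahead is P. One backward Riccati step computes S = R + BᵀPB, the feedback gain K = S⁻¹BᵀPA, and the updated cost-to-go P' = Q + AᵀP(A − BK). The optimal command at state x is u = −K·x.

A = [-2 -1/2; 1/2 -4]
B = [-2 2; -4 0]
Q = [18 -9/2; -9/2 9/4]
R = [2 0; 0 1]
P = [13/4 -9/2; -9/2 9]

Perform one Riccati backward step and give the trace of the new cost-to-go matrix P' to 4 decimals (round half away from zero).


23.9149

BᵀP = [11.5000 -27.0000; 6.5000 -9.0000]
S = R + BᵀPB = [2 0; 0 1] + [85.0000 23.0000; 23.0000 13.0000] = [87.0000 23.0000; 23.0000 14.0000]
BᵀPA = [-36.5000 102.2500; -17.5000 32.7500]
K = S⁻¹·BᵀPA = [-0.1575 0.9844; -0.9913 0.7221]
A−BK = [-0.3324 0.0247; -0.1299 -0.0624]
AᵀP(A−BK) = [1.1546 -1.0584; -1.0584 2.5103]
P' = Q + AᵀP(A−BK) = [19.1546 -5.5584; -5.5584 4.7603]
tr(P') = 23.9149


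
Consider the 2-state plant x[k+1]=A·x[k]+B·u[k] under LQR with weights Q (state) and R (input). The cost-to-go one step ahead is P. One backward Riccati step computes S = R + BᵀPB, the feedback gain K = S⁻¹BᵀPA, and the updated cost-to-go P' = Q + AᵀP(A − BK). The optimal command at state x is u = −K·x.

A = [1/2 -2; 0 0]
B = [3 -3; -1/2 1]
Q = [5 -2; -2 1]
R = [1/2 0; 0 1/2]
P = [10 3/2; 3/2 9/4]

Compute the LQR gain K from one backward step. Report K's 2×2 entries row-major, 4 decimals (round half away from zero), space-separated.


BᵀP = [29.2500 3.3750; -28.5000 -2.2500]
S = R + BᵀPB = [1/2 0; 0 1/2] + [86.0625 -84.3750; -84.3750 83.2500] = [86.5625 -84.3750; -84.3750 83.7500]
BᵀPA = [14.6250 -58.5000; -14.2500 57.0000]
K = S⁻¹·BᵀPA = [0.1725 -0.6898; 0.0036 -0.0144]
A−BK = [-0.0066 0.0263; 0.0826 -0.3305]
AᵀP(A−BK) = [0.0290 -0.1162; -0.1162 0.4647]
P' = Q + AᵀP(A−BK) = [5.0290 -2.1162; -2.1162 1.4647]
tr(P') = 6.4937

0.1725 -0.6898 0.0036 -0.0144


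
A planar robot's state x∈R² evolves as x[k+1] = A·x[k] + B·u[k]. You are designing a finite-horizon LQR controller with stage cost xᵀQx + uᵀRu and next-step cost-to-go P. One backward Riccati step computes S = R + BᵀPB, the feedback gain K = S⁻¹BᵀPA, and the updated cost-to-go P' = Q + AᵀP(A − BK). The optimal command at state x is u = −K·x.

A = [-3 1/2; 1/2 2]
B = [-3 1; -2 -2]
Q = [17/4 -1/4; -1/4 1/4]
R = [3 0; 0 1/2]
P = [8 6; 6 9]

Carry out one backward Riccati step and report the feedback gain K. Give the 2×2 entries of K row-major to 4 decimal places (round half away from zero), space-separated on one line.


BᵀP = [-36.0000 -36.0000; -4.0000 -12.0000]
S = R + BᵀPB = [3 0; 0 1/2] + [180.0000 36.0000; 36.0000 20.0000] = [183.0000 36.0000; 36.0000 20.5000]
BᵀPA = [90.0000 -90.0000; 6.0000 -26.0000]
K = S⁻¹·BᵀPA = [0.6634 -0.3702; -0.8723 -0.6182]
A−BK = [-0.1374 0.0076; 0.0822 0.0232]
AᵀP(A−BK) = [1.7772 -0.4737; -0.4737 0.6097]
P' = Q + AᵀP(A−BK) = [6.0272 -0.7237; -0.7237 0.8597]
tr(P') = 6.8868

0.6634 -0.3702 -0.8723 -0.6182


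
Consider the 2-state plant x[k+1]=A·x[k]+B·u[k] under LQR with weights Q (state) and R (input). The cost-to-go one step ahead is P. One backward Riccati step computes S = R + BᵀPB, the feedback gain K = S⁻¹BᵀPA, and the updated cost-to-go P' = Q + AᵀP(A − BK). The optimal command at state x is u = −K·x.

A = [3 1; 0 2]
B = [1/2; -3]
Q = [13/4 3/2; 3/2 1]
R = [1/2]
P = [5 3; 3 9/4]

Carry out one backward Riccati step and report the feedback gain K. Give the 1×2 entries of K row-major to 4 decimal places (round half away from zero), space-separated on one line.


BᵀP = [-6.5000 -5.2500]
S = R + BᵀPB = [1/2] + [12.5000] = [13.0000]
BᵀPA = [-19.5000 -17.0000]
K = S⁻¹·BᵀPA = [-1.5000 -1.3077]
A−BK = [3.7500 1.6538; -4.5000 -1.9231]
AᵀP(A−BK) = [15.7500 7.5000; 7.5000 3.7692]
P' = Q + AᵀP(A−BK) = [19.0000 9.0000; 9.0000 4.7692]
tr(P') = 23.7692

-1.5000 -1.3077


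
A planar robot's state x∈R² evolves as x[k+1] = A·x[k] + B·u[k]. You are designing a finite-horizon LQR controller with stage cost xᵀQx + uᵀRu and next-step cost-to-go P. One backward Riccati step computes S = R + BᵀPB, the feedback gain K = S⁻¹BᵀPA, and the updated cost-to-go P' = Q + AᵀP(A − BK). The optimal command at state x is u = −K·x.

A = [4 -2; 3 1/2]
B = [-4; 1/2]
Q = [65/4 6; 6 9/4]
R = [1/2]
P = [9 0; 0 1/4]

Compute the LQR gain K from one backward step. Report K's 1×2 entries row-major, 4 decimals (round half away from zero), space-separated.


-0.9935 0.4985

BᵀP = [-36.0000 0.1250]
S = R + BᵀPB = [1/2] + [144.0625] = [144.5625]
BᵀPA = [-143.6250 72.0625]
K = S⁻¹·BᵀPA = [-0.9935 0.4985]
A−BK = [0.0259 -0.0061; 3.4968 0.2508]
AᵀP(A−BK) = [3.5564 -0.0298; -0.0298 0.1403]
P' = Q + AᵀP(A−BK) = [19.8064 5.9702; 5.9702 2.3903]
tr(P') = 22.1967


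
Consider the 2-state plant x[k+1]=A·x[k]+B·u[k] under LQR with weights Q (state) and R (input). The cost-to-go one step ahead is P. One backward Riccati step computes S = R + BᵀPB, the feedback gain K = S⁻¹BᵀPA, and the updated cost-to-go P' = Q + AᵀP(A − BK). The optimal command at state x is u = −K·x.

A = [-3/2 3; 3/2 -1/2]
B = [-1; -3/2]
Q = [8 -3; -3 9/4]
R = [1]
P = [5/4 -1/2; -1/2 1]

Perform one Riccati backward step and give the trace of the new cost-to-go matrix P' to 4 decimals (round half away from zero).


BᵀP = [-0.5000 -1.0000]
S = R + BᵀPB = [1] + [2.0000] = [3.0000]
BᵀPA = [-0.7500 -1.0000]
K = S⁻¹·BᵀPA = [-0.2500 -0.3333]
A−BK = [-1.7500 2.6667; 1.1250 -1.0000]
AᵀP(A−BK) = [7.1250 -9.2500; -9.2500 12.6667]
P' = Q + AᵀP(A−BK) = [15.1250 -12.2500; -12.2500 14.9167]
tr(P') = 30.0417

30.0417


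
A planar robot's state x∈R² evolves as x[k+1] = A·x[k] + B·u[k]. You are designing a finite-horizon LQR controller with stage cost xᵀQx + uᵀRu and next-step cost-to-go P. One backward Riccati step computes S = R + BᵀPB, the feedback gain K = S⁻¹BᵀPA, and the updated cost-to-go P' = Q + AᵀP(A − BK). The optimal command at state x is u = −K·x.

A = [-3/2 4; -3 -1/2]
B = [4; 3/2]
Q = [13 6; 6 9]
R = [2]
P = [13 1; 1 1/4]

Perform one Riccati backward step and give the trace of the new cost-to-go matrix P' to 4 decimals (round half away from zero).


25.8057

BᵀP = [53.5000 4.3750]
S = R + BᵀPB = [2] + [220.5625] = [222.5625]
BᵀPA = [-93.3750 211.8125]
K = S⁻¹·BᵀPA = [-0.4195 0.9517]
A−BK = [0.1782 0.1932; -2.3707 -1.9275]
AᵀP(A−BK) = [1.3250 -0.0101; -0.0101 2.4808]
P' = Q + AᵀP(A−BK) = [14.3250 5.9899; 5.9899 11.4808]
tr(P') = 25.8057


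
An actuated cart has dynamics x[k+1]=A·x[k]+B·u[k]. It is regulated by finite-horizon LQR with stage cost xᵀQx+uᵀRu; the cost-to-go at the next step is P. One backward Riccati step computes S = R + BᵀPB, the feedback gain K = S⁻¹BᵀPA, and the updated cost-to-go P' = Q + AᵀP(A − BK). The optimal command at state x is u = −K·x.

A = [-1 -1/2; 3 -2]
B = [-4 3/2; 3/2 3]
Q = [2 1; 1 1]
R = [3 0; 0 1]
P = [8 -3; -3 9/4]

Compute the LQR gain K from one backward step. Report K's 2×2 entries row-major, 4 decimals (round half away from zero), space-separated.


0.5137 -0.1008 0.6678 -0.5607

BᵀP = [-36.5000 15.3750; 3.0000 2.2500]
S = R + BᵀPB = [3 0; 0 1] + [169.0625 -8.6250; -8.6250 11.2500] = [172.0625 -8.6250; -8.6250 12.2500]
BᵀPA = [82.6250 -12.5000; 3.7500 -6.0000]
K = S⁻¹·BᵀPA = [0.5137 -0.1008; 0.6678 -0.5607]
A−BK = [0.0530 -0.0619; 0.2261 -0.1667]
AᵀP(A−BK) = [1.3031 -0.5723; -0.5723 0.3761]
P' = Q + AᵀP(A−BK) = [3.3031 0.4277; 0.4277 1.3761]
tr(P') = 4.6793


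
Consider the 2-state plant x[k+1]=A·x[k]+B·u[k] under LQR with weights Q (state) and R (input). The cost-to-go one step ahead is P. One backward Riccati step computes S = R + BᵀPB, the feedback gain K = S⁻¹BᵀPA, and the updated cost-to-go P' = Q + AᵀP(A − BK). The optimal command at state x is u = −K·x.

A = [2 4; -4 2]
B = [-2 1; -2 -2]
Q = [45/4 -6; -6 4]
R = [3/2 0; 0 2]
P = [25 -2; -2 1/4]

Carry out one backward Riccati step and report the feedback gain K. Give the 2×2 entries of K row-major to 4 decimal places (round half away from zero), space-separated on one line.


-0.6951 -1.6033 0.8656 0.7230

BᵀP = [-46.0000 3.5000; 29.0000 -2.5000]
S = R + BᵀPB = [3/2 0; 0 2] + [85.0000 -53.0000; -53.0000 34.0000] = [86.5000 -53.0000; -53.0000 36.0000]
BᵀPA = [-106.0000 -177.0000; 68.0000 111.0000]
K = S⁻¹·BᵀPA = [-0.6951 -1.6033; 0.8656 0.7230]
A−BK = [-0.2557 0.0705; -3.6590 0.2393]
AᵀP(A−BK) = [3.4623 2.8918; 2.8918 4.9721]
P' = Q + AᵀP(A−BK) = [14.7123 -3.1082; -3.1082 8.9721]
tr(P') = 23.6844


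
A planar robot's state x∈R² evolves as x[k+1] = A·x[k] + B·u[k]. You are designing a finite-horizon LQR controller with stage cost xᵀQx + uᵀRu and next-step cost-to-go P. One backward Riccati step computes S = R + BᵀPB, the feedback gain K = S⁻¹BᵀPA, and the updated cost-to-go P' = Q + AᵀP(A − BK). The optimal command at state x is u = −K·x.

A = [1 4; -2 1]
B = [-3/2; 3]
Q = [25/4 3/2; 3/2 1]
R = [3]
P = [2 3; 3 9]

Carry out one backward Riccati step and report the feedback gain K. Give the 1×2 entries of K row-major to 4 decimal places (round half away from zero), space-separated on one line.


-0.6341 0.7561

BᵀP = [6.0000 22.5000]
S = R + BᵀPB = [3] + [58.5000] = [61.5000]
BᵀPA = [-39.0000 46.5000]
K = S⁻¹·BᵀPA = [-0.6341 0.7561]
A−BK = [0.0488 5.1341; -0.0976 -1.2683]
AᵀP(A−BK) = [1.2683 -1.5122; -1.5122 29.8415]
P' = Q + AᵀP(A−BK) = [7.5183 -0.0122; -0.0122 30.8415]
tr(P') = 38.3598


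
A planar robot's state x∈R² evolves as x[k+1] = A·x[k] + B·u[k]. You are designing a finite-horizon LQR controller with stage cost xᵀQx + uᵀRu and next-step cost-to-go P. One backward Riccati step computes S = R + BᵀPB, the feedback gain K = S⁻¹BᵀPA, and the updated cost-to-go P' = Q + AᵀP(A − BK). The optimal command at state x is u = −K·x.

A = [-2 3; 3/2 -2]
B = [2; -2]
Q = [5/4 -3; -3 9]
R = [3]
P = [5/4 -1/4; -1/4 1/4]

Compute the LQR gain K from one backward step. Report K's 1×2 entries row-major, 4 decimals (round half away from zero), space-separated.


-0.6818 1.0000

BᵀP = [3.0000 -1.0000]
S = R + BᵀPB = [3] + [8.0000] = [11.0000]
BᵀPA = [-7.5000 11.0000]
K = S⁻¹·BᵀPA = [-0.6818 1.0000]
A−BK = [-0.6364 1.0000; 0.1364 0.0000]
AᵀP(A−BK) = [1.9489 -2.8750; -2.8750 4.2500]
P' = Q + AᵀP(A−BK) = [3.1989 -5.8750; -5.8750 13.2500]
tr(P') = 16.4489


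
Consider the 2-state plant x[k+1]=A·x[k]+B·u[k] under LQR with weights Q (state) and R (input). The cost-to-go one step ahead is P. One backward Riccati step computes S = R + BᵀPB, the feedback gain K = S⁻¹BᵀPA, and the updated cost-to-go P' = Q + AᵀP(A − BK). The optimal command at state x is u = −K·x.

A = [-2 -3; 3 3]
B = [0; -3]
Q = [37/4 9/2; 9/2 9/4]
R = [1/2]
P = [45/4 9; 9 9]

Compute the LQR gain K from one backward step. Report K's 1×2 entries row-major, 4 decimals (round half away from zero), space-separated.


-0.3313 0.0000

BᵀP = [-27.0000 -27.0000]
S = R + BᵀPB = [1/2] + [81.0000] = [81.5000]
BᵀPA = [-27.0000 0.0000]
K = S⁻¹·BᵀPA = [-0.3313 0.0000]
A−BK = [-2.0000 -3.0000; 2.0061 3.0000]
AᵀP(A−BK) = [9.0552 13.5000; 13.5000 20.2500]
P' = Q + AᵀP(A−BK) = [18.3052 18.0000; 18.0000 22.5000]
tr(P') = 40.8052


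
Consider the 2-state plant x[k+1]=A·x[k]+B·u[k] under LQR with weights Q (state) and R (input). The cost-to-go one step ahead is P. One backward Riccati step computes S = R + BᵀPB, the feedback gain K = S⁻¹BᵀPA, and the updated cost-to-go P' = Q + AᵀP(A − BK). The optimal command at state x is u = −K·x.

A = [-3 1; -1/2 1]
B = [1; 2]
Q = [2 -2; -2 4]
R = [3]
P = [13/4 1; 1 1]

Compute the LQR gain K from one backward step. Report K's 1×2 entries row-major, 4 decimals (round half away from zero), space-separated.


-1.2105 0.5789

BᵀP = [5.2500 3.0000]
S = R + BᵀPB = [3] + [11.2500] = [14.2500]
BᵀPA = [-17.2500 8.2500]
K = S⁻¹·BᵀPA = [-1.2105 0.5789]
A−BK = [-1.7895 0.4211; 1.9211 -0.1579]
AᵀP(A−BK) = [11.6184 -3.7632; -3.7632 1.4737]
P' = Q + AᵀP(A−BK) = [13.6184 -5.7632; -5.7632 5.4737]
tr(P') = 19.0921


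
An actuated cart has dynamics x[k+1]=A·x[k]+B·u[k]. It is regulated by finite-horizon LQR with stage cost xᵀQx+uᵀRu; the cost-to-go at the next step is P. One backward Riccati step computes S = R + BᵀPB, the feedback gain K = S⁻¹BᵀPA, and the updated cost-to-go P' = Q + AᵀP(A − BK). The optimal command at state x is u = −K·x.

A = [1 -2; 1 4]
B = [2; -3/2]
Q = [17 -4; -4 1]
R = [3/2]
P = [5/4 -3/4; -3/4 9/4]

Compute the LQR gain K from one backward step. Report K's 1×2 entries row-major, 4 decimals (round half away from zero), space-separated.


-0.0778 -1.6654

BᵀP = [3.6250 -4.8750]
S = R + BᵀPB = [3/2] + [14.5625] = [16.0625]
BᵀPA = [-1.2500 -26.7500]
K = S⁻¹·BᵀPA = [-0.0778 -1.6654]
A−BK = [1.1556 1.3307; 0.8833 1.5019]
AᵀP(A−BK) = [1.9027 2.9183; 2.9183 8.4514]
P' = Q + AᵀP(A−BK) = [18.9027 -1.0817; -1.0817 9.4514]
tr(P') = 28.3541
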